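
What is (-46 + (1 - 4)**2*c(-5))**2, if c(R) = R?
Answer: 8281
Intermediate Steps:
(-46 + (1 - 4)**2*c(-5))**2 = (-46 + (1 - 4)**2*(-5))**2 = (-46 + (-3)**2*(-5))**2 = (-46 + 9*(-5))**2 = (-46 - 45)**2 = (-91)**2 = 8281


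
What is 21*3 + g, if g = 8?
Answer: 71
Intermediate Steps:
21*3 + g = 21*3 + 8 = 63 + 8 = 71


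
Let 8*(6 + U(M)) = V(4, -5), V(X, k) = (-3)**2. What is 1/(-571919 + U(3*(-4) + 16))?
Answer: -8/4575391 ≈ -1.7485e-6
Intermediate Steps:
V(X, k) = 9
U(M) = -39/8 (U(M) = -6 + (1/8)*9 = -6 + 9/8 = -39/8)
1/(-571919 + U(3*(-4) + 16)) = 1/(-571919 - 39/8) = 1/(-4575391/8) = -8/4575391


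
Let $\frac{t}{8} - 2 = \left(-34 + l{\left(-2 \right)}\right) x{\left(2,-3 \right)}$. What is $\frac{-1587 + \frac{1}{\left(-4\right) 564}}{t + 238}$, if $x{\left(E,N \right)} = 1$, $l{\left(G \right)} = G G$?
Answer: $- \frac{3580273}{31584} \approx -113.36$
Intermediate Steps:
$l{\left(G \right)} = G^{2}$
$t = -224$ ($t = 16 + 8 \left(-34 + \left(-2\right)^{2}\right) 1 = 16 + 8 \left(-34 + 4\right) 1 = 16 + 8 \left(\left(-30\right) 1\right) = 16 + 8 \left(-30\right) = 16 - 240 = -224$)
$\frac{-1587 + \frac{1}{\left(-4\right) 564}}{t + 238} = \frac{-1587 + \frac{1}{\left(-4\right) 564}}{-224 + 238} = \frac{-1587 + \frac{1}{-2256}}{14} = \left(-1587 - \frac{1}{2256}\right) \frac{1}{14} = \left(- \frac{3580273}{2256}\right) \frac{1}{14} = - \frac{3580273}{31584}$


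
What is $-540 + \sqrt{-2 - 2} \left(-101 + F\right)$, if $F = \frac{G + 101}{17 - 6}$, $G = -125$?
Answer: $-540 - \frac{2270 i}{11} \approx -540.0 - 206.36 i$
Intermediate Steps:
$F = - \frac{24}{11}$ ($F = \frac{-125 + 101}{17 - 6} = - \frac{24}{11} \approx -2.1818$)
$-540 + \sqrt{-2 - 2} \left(-101 + F\right) = -540 + \sqrt{-2 - 2} \left(-101 - \frac{24}{11}\right) = -540 + \sqrt{-4} \left(- \frac{1135}{11}\right) = -540 + 2 i \left(- \frac{1135}{11}\right) = -540 - \frac{2270 i}{11}$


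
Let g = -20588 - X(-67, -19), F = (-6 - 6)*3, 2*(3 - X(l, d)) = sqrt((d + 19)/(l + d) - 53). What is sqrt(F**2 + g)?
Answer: sqrt(-77180 + 2*I*sqrt(53))/2 ≈ 0.013103 + 138.91*I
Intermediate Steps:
X(l, d) = 3 - sqrt(-53 + (19 + d)/(d + l))/2 (X(l, d) = 3 - sqrt((d + 19)/(l + d) - 53)/2 = 3 - sqrt((19 + d)/(d + l) - 53)/2 = 3 - sqrt(-53 + (19 + d)/(d + l))/2)
F = -36 (F = -12*3 = -36)
g = -20591 + I*sqrt(53)/2 (g = -20588 - (3 - I*sqrt(4558)*sqrt(-1/(-19 - 67))/2) = -20588 - (3 - I*sqrt(4558)*sqrt(-1/(-86))/2) = -20588 - (3 - I*sqrt(53)/2) = -20588 + (-3 + I*sqrt(53)/2) = -20591 + I*sqrt(53)/2 ≈ -20591.0 + 3.6401*I)
sqrt(F**2 + g) = sqrt((-36)**2 + (-20591 + I*sqrt(53)/2)) = sqrt(1296 + (-20591 + I*sqrt(53)/2)) = sqrt(-19295 + I*sqrt(53)/2)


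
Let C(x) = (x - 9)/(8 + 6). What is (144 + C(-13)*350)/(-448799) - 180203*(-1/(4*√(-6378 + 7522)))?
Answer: 406/448799 + 180203*√286/2288 ≈ 1332.0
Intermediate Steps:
C(x) = -9/14 + x/14 (C(x) = (-9 + x)/14 = (-9 + x)*(1/14) = -9/14 + x/14)
(144 + C(-13)*350)/(-448799) - 180203*(-1/(4*√(-6378 + 7522))) = (144 + (-9/14 + (1/14)*(-13))*350)/(-448799) - 180203*(-1/(4*√(-6378 + 7522))) = (144 + (-9/14 - 13/14)*350)*(-1/448799) - 180203*(-√286/2288) = (144 - 11/7*350)*(-1/448799) - 180203*(-√286/2288) = (144 - 550)*(-1/448799) - 180203*(-√286/2288) = -406*(-1/448799) - (-180203)*√286/2288 = 406/448799 + 180203*√286/2288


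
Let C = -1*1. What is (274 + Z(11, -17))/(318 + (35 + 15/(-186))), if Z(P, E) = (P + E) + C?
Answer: 16554/21881 ≈ 0.75655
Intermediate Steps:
C = -1
Z(P, E) = -1 + E + P (Z(P, E) = (P + E) - 1 = (E + P) - 1 = -1 + E + P)
(274 + Z(11, -17))/(318 + (35 + 15/(-186))) = (274 + (-1 - 17 + 11))/(318 + (35 + 15/(-186))) = (274 - 7)/(318 + (35 + 15*(-1/186))) = 267/(318 + (35 - 5/62)) = 267/(318 + 2165/62) = 267/(21881/62) = 267*(62/21881) = 16554/21881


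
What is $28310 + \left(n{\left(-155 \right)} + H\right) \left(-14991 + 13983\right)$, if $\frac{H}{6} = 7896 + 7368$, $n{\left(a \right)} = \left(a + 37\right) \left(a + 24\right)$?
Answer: $-107870026$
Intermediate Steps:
$n{\left(a \right)} = \left(24 + a\right) \left(37 + a\right)$ ($n{\left(a \right)} = \left(37 + a\right) \left(24 + a\right) = \left(24 + a\right) \left(37 + a\right)$)
$H = 91584$ ($H = 6 \left(7896 + 7368\right) = 6 \cdot 15264 = 91584$)
$28310 + \left(n{\left(-155 \right)} + H\right) \left(-14991 + 13983\right) = 28310 + \left(\left(888 + \left(-155\right)^{2} + 61 \left(-155\right)\right) + 91584\right) \left(-14991 + 13983\right) = 28310 + \left(\left(888 + 24025 - 9455\right) + 91584\right) \left(-1008\right) = 28310 + \left(15458 + 91584\right) \left(-1008\right) = 28310 + 107042 \left(-1008\right) = 28310 - 107898336 = -107870026$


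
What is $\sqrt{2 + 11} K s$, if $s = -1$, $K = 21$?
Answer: $- 21 \sqrt{13} \approx -75.717$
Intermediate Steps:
$\sqrt{2 + 11} K s = \sqrt{2 + 11} \cdot 21 \left(-1\right) = \sqrt{13} \cdot 21 \left(-1\right) = 21 \sqrt{13} \left(-1\right) = - 21 \sqrt{13}$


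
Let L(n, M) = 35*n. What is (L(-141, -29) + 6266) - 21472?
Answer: -20141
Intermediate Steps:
(L(-141, -29) + 6266) - 21472 = (35*(-141) + 6266) - 21472 = (-4935 + 6266) - 21472 = 1331 - 21472 = -20141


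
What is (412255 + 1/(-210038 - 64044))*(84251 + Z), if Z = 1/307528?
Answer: 2927562493486002795861/84287889296 ≈ 3.4733e+10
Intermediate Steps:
Z = 1/307528 ≈ 3.2517e-6
(412255 + 1/(-210038 - 64044))*(84251 + Z) = (412255 + 1/(-210038 - 64044))*(84251 + 1/307528) = (412255 + 1/(-274082))*(25909541529/307528) = (412255 - 1/274082)*(25909541529/307528) = (112991674909/274082)*(25909541529/307528) = 2927562493486002795861/84287889296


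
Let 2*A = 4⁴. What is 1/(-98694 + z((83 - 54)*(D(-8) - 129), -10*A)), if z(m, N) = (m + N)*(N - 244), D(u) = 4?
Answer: 1/7376526 ≈ 1.3557e-7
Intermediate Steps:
A = 128 (A = (½)*4⁴ = (½)*256 = 128)
z(m, N) = (-244 + N)*(N + m) (z(m, N) = (N + m)*(-244 + N) = (-244 + N)*(N + m))
1/(-98694 + z((83 - 54)*(D(-8) - 129), -10*A)) = 1/(-98694 + ((-10*128)² - (-2440)*128 - 244*(83 - 54)*(4 - 129) + (-10*128)*((83 - 54)*(4 - 129)))) = 1/(-98694 + ((-1280)² - 244*(-1280) - 7076*(-125) - 37120*(-125))) = 1/(-98694 + (1638400 + 312320 - 244*(-3625) - 1280*(-3625))) = 1/(-98694 + (1638400 + 312320 + 884500 + 4640000)) = 1/(-98694 + 7475220) = 1/7376526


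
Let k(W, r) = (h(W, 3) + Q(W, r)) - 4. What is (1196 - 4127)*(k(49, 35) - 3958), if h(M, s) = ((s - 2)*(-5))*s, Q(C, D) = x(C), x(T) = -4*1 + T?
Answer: 11524692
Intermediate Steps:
x(T) = -4 + T
Q(C, D) = -4 + C
h(M, s) = s*(10 - 5*s) (h(M, s) = ((-2 + s)*(-5))*s = (10 - 5*s)*s = s*(10 - 5*s))
k(W, r) = -23 + W (k(W, r) = (5*3*(2 - 1*3) + (-4 + W)) - 4 = (5*3*(2 - 3) + (-4 + W)) - 4 = (5*3*(-1) + (-4 + W)) - 4 = (-15 + (-4 + W)) - 4 = (-19 + W) - 4 = -23 + W)
(1196 - 4127)*(k(49, 35) - 3958) = (1196 - 4127)*((-23 + 49) - 3958) = -2931*(26 - 3958) = -2931*(-3932) = 11524692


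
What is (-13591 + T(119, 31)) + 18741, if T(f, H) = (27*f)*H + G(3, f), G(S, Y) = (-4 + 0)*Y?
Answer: 104277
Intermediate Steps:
G(S, Y) = -4*Y
T(f, H) = -4*f + 27*H*f (T(f, H) = (27*f)*H - 4*f = 27*H*f - 4*f = -4*f + 27*H*f)
(-13591 + T(119, 31)) + 18741 = (-13591 + 119*(-4 + 27*31)) + 18741 = (-13591 + 119*(-4 + 837)) + 18741 = (-13591 + 119*833) + 18741 = (-13591 + 99127) + 18741 = 85536 + 18741 = 104277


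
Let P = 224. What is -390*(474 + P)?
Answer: -272220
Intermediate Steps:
-390*(474 + P) = -390*(474 + 224) = -390*698 = -272220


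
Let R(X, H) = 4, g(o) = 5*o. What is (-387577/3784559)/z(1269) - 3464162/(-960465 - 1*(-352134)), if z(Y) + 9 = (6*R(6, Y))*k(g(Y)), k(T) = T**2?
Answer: 4222471328897370962597/741495405245850610713 ≈ 5.6945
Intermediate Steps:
z(Y) = -9 + 600*Y**2 (z(Y) = -9 + (6*4)*(5*Y)**2 = -9 + 24*(25*Y**2) = -9 + 600*Y**2)
(-387577/3784559)/z(1269) - 3464162/(-960465 - 1*(-352134)) = (-387577/3784559)/(-9 + 600*1269**2) - 3464162/(-960465 - 1*(-352134)) = (-387577*1/3784559)/(-9 + 600*1610361) - 3464162/(-960465 + 352134) = -387577/(3784559*(-9 + 966216600)) - 3464162/(-608331) = -387577/3784559/966216591 - 3464162*(-1/608331) = -387577/3784559*1/966216591 + 3464162/608331 = -387577/3656703695418369 + 3464162/608331 = 4222471328897370962597/741495405245850610713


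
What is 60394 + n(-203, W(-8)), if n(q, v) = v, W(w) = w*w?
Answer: 60458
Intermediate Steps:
W(w) = w²
60394 + n(-203, W(-8)) = 60394 + (-8)² = 60394 + 64 = 60458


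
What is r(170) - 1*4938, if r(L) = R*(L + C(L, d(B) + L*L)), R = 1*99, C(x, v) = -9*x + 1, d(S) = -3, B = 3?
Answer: -139479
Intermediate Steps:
C(x, v) = 1 - 9*x
R = 99
r(L) = 99 - 792*L (r(L) = 99*(L + (1 - 9*L)) = 99*(1 - 8*L) = 99 - 792*L)
r(170) - 1*4938 = (99 - 792*170) - 1*4938 = (99 - 134640) - 4938 = -134541 - 4938 = -139479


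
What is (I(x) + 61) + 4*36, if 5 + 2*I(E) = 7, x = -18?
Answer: 206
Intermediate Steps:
I(E) = 1 (I(E) = -5/2 + (½)*7 = -5/2 + 7/2 = 1)
(I(x) + 61) + 4*36 = (1 + 61) + 4*36 = 62 + 144 = 206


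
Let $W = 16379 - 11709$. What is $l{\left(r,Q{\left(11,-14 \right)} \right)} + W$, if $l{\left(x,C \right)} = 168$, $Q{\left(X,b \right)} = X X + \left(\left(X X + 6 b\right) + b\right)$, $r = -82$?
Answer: $4838$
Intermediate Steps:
$Q{\left(X,b \right)} = 2 X^{2} + 7 b$ ($Q{\left(X,b \right)} = X^{2} + \left(\left(X^{2} + 6 b\right) + b\right) = X^{2} + \left(X^{2} + 7 b\right) = 2 X^{2} + 7 b$)
$W = 4670$
$l{\left(r,Q{\left(11,-14 \right)} \right)} + W = 168 + 4670 = 4838$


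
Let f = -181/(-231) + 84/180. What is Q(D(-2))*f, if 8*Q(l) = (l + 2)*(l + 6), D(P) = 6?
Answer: 5776/385 ≈ 15.003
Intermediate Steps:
f = 1444/1155 (f = -181*(-1/231) + 84*(1/180) = 181/231 + 7/15 = 1444/1155 ≈ 1.2502)
Q(l) = (2 + l)*(6 + l)/8 (Q(l) = ((l + 2)*(l + 6))/8 = ((2 + l)*(6 + l))/8 = (2 + l)*(6 + l)/8)
Q(D(-2))*f = (3/2 + 6 + (1/8)*6**2)*(1444/1155) = (3/2 + 6 + (1/8)*36)*(1444/1155) = (3/2 + 6 + 9/2)*(1444/1155) = 12*(1444/1155) = 5776/385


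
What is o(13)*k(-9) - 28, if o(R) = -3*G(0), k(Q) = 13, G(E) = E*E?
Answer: -28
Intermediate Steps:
G(E) = E²
o(R) = 0 (o(R) = -3*0² = -3*0 = 0)
o(13)*k(-9) - 28 = 0*13 - 28 = 0 - 28 = -28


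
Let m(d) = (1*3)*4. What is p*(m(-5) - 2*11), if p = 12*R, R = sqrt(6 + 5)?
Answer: -120*sqrt(11) ≈ -398.00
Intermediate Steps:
R = sqrt(11) ≈ 3.3166
m(d) = 12 (m(d) = 3*4 = 12)
p = 12*sqrt(11) ≈ 39.799
p*(m(-5) - 2*11) = (12*sqrt(11))*(12 - 2*11) = (12*sqrt(11))*(12 - 22) = (12*sqrt(11))*(-10) = -120*sqrt(11)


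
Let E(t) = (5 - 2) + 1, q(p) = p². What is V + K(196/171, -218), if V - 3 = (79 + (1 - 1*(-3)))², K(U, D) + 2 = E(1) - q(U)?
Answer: 201549038/29241 ≈ 6892.7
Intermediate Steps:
E(t) = 4 (E(t) = 3 + 1 = 4)
K(U, D) = 2 - U² (K(U, D) = -2 + (4 - U²) = 2 - U²)
V = 6892 (V = 3 + (79 + (1 - 1*(-3)))² = 3 + (79 + (1 + 3))² = 3 + (79 + 4)² = 3 + 83² = 3 + 6889 = 6892)
V + K(196/171, -218) = 6892 + (2 - (196/171)²) = 6892 + (2 - 1*38416/29241) = 6892 + (2 - 38416/29241) = 6892 + 20066/29241 = 201549038/29241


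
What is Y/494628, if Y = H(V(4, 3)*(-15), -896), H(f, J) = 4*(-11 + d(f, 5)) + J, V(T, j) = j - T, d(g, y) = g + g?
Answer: -205/123657 ≈ -0.0016578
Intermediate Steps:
d(g, y) = 2*g
H(f, J) = -44 + J + 8*f (H(f, J) = 4*(-11 + 2*f) + J = (-44 + 8*f) + J = -44 + J + 8*f)
Y = -820 (Y = -44 - 896 + 8*((3 - 1*4)*(-15)) = -44 - 896 + 8*((3 - 4)*(-15)) = -44 - 896 + 8*(-1*(-15)) = -44 - 896 + 8*15 = -44 - 896 + 120 = -820)
Y/494628 = -820/494628 = -820*1/494628 = -205/123657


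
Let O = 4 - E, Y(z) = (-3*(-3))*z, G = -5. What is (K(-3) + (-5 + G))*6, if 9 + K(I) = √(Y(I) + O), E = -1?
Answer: -114 + 6*I*√22 ≈ -114.0 + 28.142*I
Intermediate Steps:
Y(z) = 9*z
O = 5 (O = 4 - 1*(-1) = 4 + 1 = 5)
K(I) = -9 + √(5 + 9*I) (K(I) = -9 + √(9*I + 5) = -9 + √(5 + 9*I))
(K(-3) + (-5 + G))*6 = ((-9 + √(5 + 9*(-3))) + (-5 - 5))*6 = ((-9 + √(5 - 27)) - 10)*6 = ((-9 + √(-22)) - 10)*6 = ((-9 + I*√22) - 10)*6 = (-19 + I*√22)*6 = -114 + 6*I*√22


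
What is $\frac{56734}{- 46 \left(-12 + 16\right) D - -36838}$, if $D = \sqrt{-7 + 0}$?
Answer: $\frac{522491773}{339318809} + \frac{2609764 i \sqrt{7}}{339318809} \approx 1.5398 + 0.020349 i$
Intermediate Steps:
$D = i \sqrt{7}$ ($D = \sqrt{-7} = i \sqrt{7} \approx 2.6458 i$)
$\frac{56734}{- 46 \left(-12 + 16\right) D - -36838} = \frac{56734}{- 46 \left(-12 + 16\right) i \sqrt{7} - -36838} = \frac{56734}{- 46 \cdot 4 i \sqrt{7} + 36838} = \frac{56734}{- 184 i \sqrt{7} + 36838} = \frac{56734}{36838 - 184 i \sqrt{7}}$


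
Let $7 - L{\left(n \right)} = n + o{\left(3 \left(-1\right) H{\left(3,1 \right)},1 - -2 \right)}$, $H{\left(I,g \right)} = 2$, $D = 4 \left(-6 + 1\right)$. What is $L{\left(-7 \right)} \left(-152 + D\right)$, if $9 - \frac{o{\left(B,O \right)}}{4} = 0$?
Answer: $3784$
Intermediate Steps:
$D = -20$ ($D = 4 \left(-5\right) = -20$)
$o{\left(B,O \right)} = 36$ ($o{\left(B,O \right)} = 36 - 0 = 36 + 0 = 36$)
$L{\left(n \right)} = -29 - n$ ($L{\left(n \right)} = 7 - \left(n + 36\right) = 7 - \left(36 + n\right) = -29 - n$)
$L{\left(-7 \right)} \left(-152 + D\right) = \left(-29 - -7\right) \left(-152 - 20\right) = \left(-29 + 7\right) \left(-172\right) = \left(-22\right) \left(-172\right) = 3784$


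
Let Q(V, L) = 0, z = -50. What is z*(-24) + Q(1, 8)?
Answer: 1200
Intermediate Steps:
z*(-24) + Q(1, 8) = -50*(-24) + 0 = 1200 + 0 = 1200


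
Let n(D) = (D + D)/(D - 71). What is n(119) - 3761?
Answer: -90145/24 ≈ -3756.0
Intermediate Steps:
n(D) = 2*D/(-71 + D) (n(D) = (2*D)/(-71 + D) = 2*D/(-71 + D))
n(119) - 3761 = 2*119/(-71 + 119) - 3761 = 2*119/48 - 3761 = 2*119*(1/48) - 3761 = 119/24 - 3761 = -90145/24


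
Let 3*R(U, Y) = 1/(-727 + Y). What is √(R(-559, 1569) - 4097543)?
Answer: I*√26145094276542/2526 ≈ 2024.2*I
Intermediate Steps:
R(U, Y) = 1/(3*(-727 + Y))
√(R(-559, 1569) - 4097543) = √(1/(3*(-727 + 1569)) - 4097543) = √((⅓)/842 - 4097543) = √((⅓)*(1/842) - 4097543) = √(1/2526 - 4097543) = √(-10350393617/2526) = I*√26145094276542/2526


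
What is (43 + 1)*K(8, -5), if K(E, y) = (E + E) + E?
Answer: 1056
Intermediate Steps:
K(E, y) = 3*E (K(E, y) = 2*E + E = 3*E)
(43 + 1)*K(8, -5) = (43 + 1)*(3*8) = 44*24 = 1056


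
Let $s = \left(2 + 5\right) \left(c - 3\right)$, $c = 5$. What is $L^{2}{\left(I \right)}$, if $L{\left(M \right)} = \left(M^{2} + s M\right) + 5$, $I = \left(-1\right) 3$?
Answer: $784$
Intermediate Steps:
$I = -3$
$s = 14$ ($s = \left(2 + 5\right) \left(5 - 3\right) = 7 \cdot 2 = 14$)
$L{\left(M \right)} = 5 + M^{2} + 14 M$ ($L{\left(M \right)} = \left(M^{2} + 14 M\right) + 5 = 5 + M^{2} + 14 M$)
$L^{2}{\left(I \right)} = \left(5 + \left(-3\right)^{2} + 14 \left(-3\right)\right)^{2} = \left(5 + 9 - 42\right)^{2} = \left(-28\right)^{2} = 784$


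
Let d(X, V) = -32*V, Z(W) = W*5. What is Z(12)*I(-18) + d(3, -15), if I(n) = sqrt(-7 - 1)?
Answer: 480 + 120*I*sqrt(2) ≈ 480.0 + 169.71*I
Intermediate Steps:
I(n) = 2*I*sqrt(2) (I(n) = sqrt(-8) = 2*I*sqrt(2))
Z(W) = 5*W
Z(12)*I(-18) + d(3, -15) = (5*12)*(2*I*sqrt(2)) - 32*(-15) = 60*(2*I*sqrt(2)) + 480 = 120*I*sqrt(2) + 480 = 480 + 120*I*sqrt(2)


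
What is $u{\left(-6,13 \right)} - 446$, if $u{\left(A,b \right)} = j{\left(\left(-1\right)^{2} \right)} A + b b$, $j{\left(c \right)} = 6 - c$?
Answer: $-307$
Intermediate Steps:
$u{\left(A,b \right)} = b^{2} + 5 A$ ($u{\left(A,b \right)} = \left(6 - \left(-1\right)^{2}\right) A + b b = \left(6 - 1\right) A + b^{2} = 5 A + b^{2} = b^{2} + 5 A$)
$u{\left(-6,13 \right)} - 446 = \left(13^{2} + 5 \left(-6\right)\right) - 446 = \left(169 - 30\right) - 446 = 139 - 446 = -307$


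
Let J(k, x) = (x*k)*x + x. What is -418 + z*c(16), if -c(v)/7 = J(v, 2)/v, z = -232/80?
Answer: -26741/80 ≈ -334.26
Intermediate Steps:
J(k, x) = x + k*x**2 (J(k, x) = (k*x)*x + x = k*x**2 + x = x + k*x**2)
z = -29/10 (z = -232*1/80 = -29/10 ≈ -2.9000)
c(v) = -7*(2 + 4*v)/v (c(v) = -7*2*(1 + v*2)/v = -7*2*(1 + 2*v)/v = -7*(2 + 4*v)/v)
-418 + z*c(16) = -418 - 29*(-28 - 14/16)/10 = -418 - 29*(-28 - 14*1/16)/10 = -418 - 29*(-28 - 7/8)/10 = -418 - 29/10*(-231/8) = -418 + 6699/80 = -26741/80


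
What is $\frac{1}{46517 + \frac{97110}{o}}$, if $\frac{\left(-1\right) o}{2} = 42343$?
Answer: $\frac{42343}{1969620776} \approx 2.1498 \cdot 10^{-5}$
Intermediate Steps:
$o = -84686$ ($o = \left(-2\right) 42343 = -84686$)
$\frac{1}{46517 + \frac{97110}{o}} = \frac{1}{46517 + \frac{97110}{-84686}} = \frac{1}{46517 + 97110 \left(- \frac{1}{84686}\right)} = \frac{1}{46517 - \frac{48555}{42343}} = \frac{1}{\frac{1969620776}{42343}} = \frac{42343}{1969620776}$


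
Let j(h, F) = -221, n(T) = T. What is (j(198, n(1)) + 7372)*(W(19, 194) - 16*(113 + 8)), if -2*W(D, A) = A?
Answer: -14537983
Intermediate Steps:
W(D, A) = -A/2
(j(198, n(1)) + 7372)*(W(19, 194) - 16*(113 + 8)) = (-221 + 7372)*(-1/2*194 - 16*(113 + 8)) = 7151*(-97 - 16*121) = 7151*(-97 - 1936) = 7151*(-2033) = -14537983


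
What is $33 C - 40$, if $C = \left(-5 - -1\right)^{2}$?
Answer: $488$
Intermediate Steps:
$C = 16$ ($C = \left(-5 + 1\right)^{2} = \left(-4\right)^{2} = 16$)
$33 C - 40 = 33 \cdot 16 - 40 = 528 - 40 = 488$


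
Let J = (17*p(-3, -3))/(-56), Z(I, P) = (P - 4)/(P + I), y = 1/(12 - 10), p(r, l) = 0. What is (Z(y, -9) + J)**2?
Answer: 676/289 ≈ 2.3391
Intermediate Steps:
y = 1/2 ≈ 0.50000
Z(I, P) = (-4 + P)/(I + P)
J = 0 (J = (17*0)/(-56) = 0*(-1/56) = 0)
(Z(y, -9) + J)**2 = ((-4 - 9)/(1/2 - 9) + 0)**2 = (-13/(-17/2) + 0)**2 = (-2/17*(-13) + 0)**2 = (26/17 + 0)**2 = (26/17)**2 = 676/289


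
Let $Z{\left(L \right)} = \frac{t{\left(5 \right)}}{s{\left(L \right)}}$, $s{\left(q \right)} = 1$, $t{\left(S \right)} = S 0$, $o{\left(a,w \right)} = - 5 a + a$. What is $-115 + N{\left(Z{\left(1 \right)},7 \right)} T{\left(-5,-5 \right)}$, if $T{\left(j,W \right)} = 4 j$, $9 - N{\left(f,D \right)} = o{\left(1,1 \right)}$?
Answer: $-375$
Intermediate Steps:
$o{\left(a,w \right)} = - 4 a$
$t{\left(S \right)} = 0$
$Z{\left(L \right)} = 0$ ($Z{\left(L \right)} = \frac{0}{1} = 0 \cdot 1 = 0$)
$N{\left(f,D \right)} = 13$ ($N{\left(f,D \right)} = 9 - \left(-4\right) 1 = 9 - -4 = 9 + 4 = 13$)
$-115 + N{\left(Z{\left(1 \right)},7 \right)} T{\left(-5,-5 \right)} = -115 + 13 \cdot 4 \left(-5\right) = -115 + 13 \left(-20\right) = -115 - 260 = -375$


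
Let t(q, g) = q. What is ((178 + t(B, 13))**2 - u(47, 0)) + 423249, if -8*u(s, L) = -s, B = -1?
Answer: 3636577/8 ≈ 4.5457e+5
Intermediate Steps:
u(s, L) = s/8 (u(s, L) = -(-1)*s/8 = s/8)
((178 + t(B, 13))**2 - u(47, 0)) + 423249 = ((178 - 1)**2 - 47/8) + 423249 = (177**2 - 1*47/8) + 423249 = (31329 - 47/8) + 423249 = 250585/8 + 423249 = 3636577/8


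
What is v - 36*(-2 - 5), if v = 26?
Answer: 278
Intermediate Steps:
v - 36*(-2 - 5) = 26 - 36*(-2 - 5) = 26 - 36*(-7) = 26 - 6*(-42) = 26 + 252 = 278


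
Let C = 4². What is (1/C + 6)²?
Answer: 9409/256 ≈ 36.754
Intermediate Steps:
C = 16
(1/C + 6)² = (1/16 + 6)² = (97/16)² = 9409/256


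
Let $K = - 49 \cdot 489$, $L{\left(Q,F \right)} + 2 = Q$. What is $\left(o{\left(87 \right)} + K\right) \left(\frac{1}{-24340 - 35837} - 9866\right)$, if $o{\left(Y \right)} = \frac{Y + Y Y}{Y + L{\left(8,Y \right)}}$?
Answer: $\frac{439484545221637}{1865487} \approx 2.3559 \cdot 10^{8}$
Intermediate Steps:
$L{\left(Q,F \right)} = -2 + Q$
$o{\left(Y \right)} = \frac{Y + Y^{2}}{6 + Y}$ ($o{\left(Y \right)} = \frac{Y + Y Y}{Y + \left(-2 + 8\right)} = \frac{Y + Y^{2}}{Y + 6} = \frac{Y + Y^{2}}{6 + Y}$)
$K = -23961$ ($K = \left(-1\right) 23961 = -23961$)
$\left(o{\left(87 \right)} + K\right) \left(\frac{1}{-24340 - 35837} - 9866\right) = \left(\frac{87 \left(1 + 87\right)}{6 + 87} - 23961\right) \left(\frac{1}{-24340 - 35837} - 9866\right) = \left(87 \cdot \frac{1}{93} \cdot 88 - 23961\right) \left(\frac{1}{-60177} - 9866\right) = \left(87 \cdot \frac{1}{93} \cdot 88 - 23961\right) \left(- \frac{1}{60177} - 9866\right) = \left(\frac{2552}{31} - 23961\right) \left(- \frac{593706283}{60177}\right) = \left(- \frac{740239}{31}\right) \left(- \frac{593706283}{60177}\right) = \frac{439484545221637}{1865487}$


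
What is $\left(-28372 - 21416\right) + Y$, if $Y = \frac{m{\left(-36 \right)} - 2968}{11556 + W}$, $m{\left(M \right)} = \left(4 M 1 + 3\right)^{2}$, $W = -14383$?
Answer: $- \frac{140767589}{2827} \approx -49794.0$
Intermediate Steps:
$m{\left(M \right)} = \left(3 + 4 M\right)^{2}$ ($m{\left(M \right)} = \left(4 M + 3\right)^{2} = \left(3 + 4 M\right)^{2}$)
$Y = - \frac{16913}{2827}$ ($Y = \frac{\left(3 + 4 \left(-36\right)\right)^{2} - 2968}{11556 - 14383} = \frac{\left(3 - 144\right)^{2} - 2968}{-2827} = \left(\left(-141\right)^{2} - 2968\right) \left(- \frac{1}{2827}\right) = \left(19881 - 2968\right) \left(- \frac{1}{2827}\right) = 16913 \left(- \frac{1}{2827}\right) = - \frac{16913}{2827} \approx -5.9827$)
$\left(-28372 - 21416\right) + Y = \left(-28372 - 21416\right) - \frac{16913}{2827} = -49788 - \frac{16913}{2827} = - \frac{140767589}{2827}$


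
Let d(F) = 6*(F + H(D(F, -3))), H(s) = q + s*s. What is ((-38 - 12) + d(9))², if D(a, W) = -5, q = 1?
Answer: 25600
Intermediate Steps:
H(s) = 1 + s² (H(s) = 1 + s*s = 1 + s²)
d(F) = 156 + 6*F (d(F) = 6*(F + (1 + (-5)²)) = 6*(F + (1 + 25)) = 6*(F + 26) = 6*(26 + F) = 156 + 6*F)
((-38 - 12) + d(9))² = ((-38 - 12) + (156 + 6*9))² = (-50 + (156 + 54))² = (-50 + 210)² = 160² = 25600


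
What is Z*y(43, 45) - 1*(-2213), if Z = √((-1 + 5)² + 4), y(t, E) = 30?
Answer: 2213 + 60*√5 ≈ 2347.2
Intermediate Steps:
Z = 2*√5 (Z = √(4² + 4) = √(16 + 4) = √20 = 2*√5 ≈ 4.4721)
Z*y(43, 45) - 1*(-2213) = (2*√5)*30 - 1*(-2213) = 60*√5 + 2213 = 2213 + 60*√5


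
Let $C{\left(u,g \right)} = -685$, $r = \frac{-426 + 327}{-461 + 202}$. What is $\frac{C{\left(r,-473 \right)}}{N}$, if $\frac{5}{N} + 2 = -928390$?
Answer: $127189704$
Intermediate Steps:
$r = \frac{99}{259}$ ($r = - \frac{99}{-259} = \left(-99\right) \left(- \frac{1}{259}\right) = \frac{99}{259} \approx 0.38224$)
$N = - \frac{5}{928392}$ ($N = \frac{5}{-2 - 928390} = \frac{5}{-928392} = 5 \left(- \frac{1}{928392}\right) = - \frac{5}{928392} \approx -5.3857 \cdot 10^{-6}$)
$\frac{C{\left(r,-473 \right)}}{N} = - \frac{685}{- \frac{5}{928392}} = \left(-685\right) \left(- \frac{928392}{5}\right) = 127189704$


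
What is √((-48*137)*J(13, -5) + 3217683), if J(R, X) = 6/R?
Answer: √543275499/13 ≈ 1792.9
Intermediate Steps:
√((-48*137)*J(13, -5) + 3217683) = √((-48*137)*(6/13) + 3217683) = √(-39456/13 + 3217683) = √(41790423/13) = √543275499/13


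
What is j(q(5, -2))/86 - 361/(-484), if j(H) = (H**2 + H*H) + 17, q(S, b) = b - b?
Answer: 19637/20812 ≈ 0.94354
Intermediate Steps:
q(S, b) = 0
j(H) = 17 + 2*H**2 (j(H) = (H**2 + H**2) + 17 = 2*H**2 + 17 = 17 + 2*H**2)
j(q(5, -2))/86 - 361/(-484) = (17 + 2*0**2)/86 - 361/(-484) = (17 + 2*0)*(1/86) - 361*(-1/484) = (17 + 0)*(1/86) + 361/484 = 17*(1/86) + 361/484 = 17/86 + 361/484 = 19637/20812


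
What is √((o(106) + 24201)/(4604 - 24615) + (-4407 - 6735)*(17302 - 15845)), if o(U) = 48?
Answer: I*√6500702962907913/20011 ≈ 4029.1*I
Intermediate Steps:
√((o(106) + 24201)/(4604 - 24615) + (-4407 - 6735)*(17302 - 15845)) = √((48 + 24201)/(4604 - 24615) + (-4407 - 6735)*(17302 - 15845)) = √(24249/(-20011) - 11142*1457) = √(24249*(-1/20011) - 16233894) = √(-24249/20011 - 16233894) = √(-324856477083/20011) = I*√6500702962907913/20011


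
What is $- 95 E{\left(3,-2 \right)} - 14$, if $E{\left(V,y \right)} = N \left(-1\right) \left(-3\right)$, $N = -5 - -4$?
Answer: $271$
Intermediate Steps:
$N = -1$ ($N = -5 + 4 = -1$)
$E{\left(V,y \right)} = -3$ ($E{\left(V,y \right)} = \left(-1\right) \left(-1\right) \left(-3\right) = 1 \left(-3\right) = -3$)
$- 95 E{\left(3,-2 \right)} - 14 = \left(-95\right) \left(-3\right) - 14 = 285 - 14 = 271$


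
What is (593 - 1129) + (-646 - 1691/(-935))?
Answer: -1103479/935 ≈ -1180.2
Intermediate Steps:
(593 - 1129) + (-646 - 1691/(-935)) = -536 + (-646 - 1691*(-1/935)) = -536 + (-646 + 1691/935) = -536 - 602319/935 = -1103479/935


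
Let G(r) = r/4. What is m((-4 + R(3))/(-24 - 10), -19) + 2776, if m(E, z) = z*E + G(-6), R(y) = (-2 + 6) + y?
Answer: 47195/17 ≈ 2776.2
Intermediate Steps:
G(r) = r/4 (G(r) = r*(¼) = r/4)
R(y) = 4 + y
m(E, z) = -3/2 + E*z (m(E, z) = z*E + (¼)*(-6) = E*z - 3/2 = -3/2 + E*z)
m((-4 + R(3))/(-24 - 10), -19) + 2776 = (-3/2 + ((-4 + (4 + 3))/(-24 - 10))*(-19)) + 2776 = (-3/2 + ((-4 + 7)/(-34))*(-19)) + 2776 = (-3/2 + (3*(-1/34))*(-19)) + 2776 = (-3/2 - 3/34*(-19)) + 2776 = (-3/2 + 57/34) + 2776 = 3/17 + 2776 = 47195/17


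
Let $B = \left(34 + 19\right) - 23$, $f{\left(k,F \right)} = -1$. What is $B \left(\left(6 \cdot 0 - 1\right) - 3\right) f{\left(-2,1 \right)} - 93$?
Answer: $27$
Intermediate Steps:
$B = 30$ ($B = 53 - 23 = 30$)
$B \left(\left(6 \cdot 0 - 1\right) - 3\right) f{\left(-2,1 \right)} - 93 = 30 \left(\left(6 \cdot 0 - 1\right) - 3\right) \left(-1\right) - 93 = 30 \left(\left(0 - 1\right) - 3\right) \left(-1\right) - 93 = 30 \left(-1 - 3\right) \left(-1\right) - 93 = 30 \left(\left(-4\right) \left(-1\right)\right) - 93 = 30 \cdot 4 - 93 = 120 - 93 = 27$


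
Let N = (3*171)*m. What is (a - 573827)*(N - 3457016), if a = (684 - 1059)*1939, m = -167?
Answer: 4608865738024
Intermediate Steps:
a = -727125 (a = -375*1939 = -727125)
N = -85671 (N = (3*171)*(-167) = 513*(-167) = -85671)
(a - 573827)*(N - 3457016) = (-727125 - 573827)*(-85671 - 3457016) = -1300952*(-3542687) = 4608865738024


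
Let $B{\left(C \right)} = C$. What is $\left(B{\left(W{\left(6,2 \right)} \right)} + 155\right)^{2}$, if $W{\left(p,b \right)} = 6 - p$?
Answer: $24025$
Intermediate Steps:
$\left(B{\left(W{\left(6,2 \right)} \right)} + 155\right)^{2} = \left(\left(6 - 6\right) + 155\right)^{2} = \left(0 + 155\right)^{2} = 155^{2} = 24025$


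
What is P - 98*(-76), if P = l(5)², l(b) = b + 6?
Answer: 7569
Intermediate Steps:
l(b) = 6 + b
P = 121 (P = (6 + 5)² = 11² = 121)
P - 98*(-76) = 121 - 98*(-76) = 121 + 7448 = 7569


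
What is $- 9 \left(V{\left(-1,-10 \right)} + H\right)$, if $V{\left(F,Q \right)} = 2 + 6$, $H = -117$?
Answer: $981$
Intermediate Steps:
$V{\left(F,Q \right)} = 8$
$- 9 \left(V{\left(-1,-10 \right)} + H\right) = - 9 \left(8 - 117\right) = \left(-9\right) \left(-109\right) = 981$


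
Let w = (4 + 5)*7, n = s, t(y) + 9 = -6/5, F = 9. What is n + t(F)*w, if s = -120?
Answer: -3813/5 ≈ -762.60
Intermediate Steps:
t(y) = -51/5 (t(y) = -9 - 6/5 = -51/5)
n = -120
w = 63 (w = 9*7 = 63)
n + t(F)*w = -120 - 51/5*63 = -120 - 3213/5 = -3813/5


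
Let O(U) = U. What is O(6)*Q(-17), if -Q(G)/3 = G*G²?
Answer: 88434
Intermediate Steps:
Q(G) = -3*G³ (Q(G) = -3*G*G² = -3*G³)
O(6)*Q(-17) = 6*(-3*(-17)³) = 6*(-3*(-4913)) = 6*14739 = 88434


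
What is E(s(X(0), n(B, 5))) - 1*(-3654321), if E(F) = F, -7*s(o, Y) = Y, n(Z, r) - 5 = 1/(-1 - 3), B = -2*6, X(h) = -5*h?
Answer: 102320969/28 ≈ 3.6543e+6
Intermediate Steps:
B = -12
n(Z, r) = 19/4 (n(Z, r) = 5 + 1/(-1 - 3) = 5 + 1/(-4) = 5 - ¼ = 19/4)
s(o, Y) = -Y/7
E(s(X(0), n(B, 5))) - 1*(-3654321) = -⅐*19/4 - 1*(-3654321) = -19/28 + 3654321 = 102320969/28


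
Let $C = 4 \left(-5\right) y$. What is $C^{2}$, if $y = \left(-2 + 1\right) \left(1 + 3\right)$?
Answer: $6400$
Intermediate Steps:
$y = -4$ ($y = \left(-1\right) 4 = -4$)
$C = 80$ ($C = 4 \left(-5\right) \left(-4\right) = \left(-20\right) \left(-4\right) = 80$)
$C^{2} = 80^{2} = 6400$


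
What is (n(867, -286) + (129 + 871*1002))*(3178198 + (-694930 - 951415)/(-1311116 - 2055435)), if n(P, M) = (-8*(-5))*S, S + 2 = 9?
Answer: 9342337888822256893/3366551 ≈ 2.7750e+12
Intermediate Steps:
S = 7 (S = -2 + 9 = 7)
n(P, M) = 280 (n(P, M) = -8*(-5)*7 = 40*7 = 280)
(n(867, -286) + (129 + 871*1002))*(3178198 + (-694930 - 951415)/(-1311116 - 2055435)) = (280 + (129 + 871*1002))*(3178198 + (-694930 - 951415)/(-1311116 - 2055435)) = (280 + (129 + 872742))*(3178198 - 1646345/(-3366551)) = (280 + 872871)*(3178198 - 1646345*(-1/3366551)) = 873151*(3178198 + 1646345/3366551) = 873151*(10699567301443/3366551) = 9342337888822256893/3366551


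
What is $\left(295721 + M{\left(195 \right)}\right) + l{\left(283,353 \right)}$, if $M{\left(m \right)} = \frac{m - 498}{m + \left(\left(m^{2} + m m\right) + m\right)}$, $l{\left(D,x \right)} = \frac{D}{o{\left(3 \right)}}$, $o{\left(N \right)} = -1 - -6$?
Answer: $\frac{7536413147}{25480} \approx 2.9578 \cdot 10^{5}$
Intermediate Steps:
$o{\left(N \right)} = 5$ ($o{\left(N \right)} = -1 + 6 = 5$)
$l{\left(D,x \right)} = \frac{D}{5}$
$M{\left(m \right)} = \frac{-498 + m}{2 m + 2 m^{2}}$ ($M{\left(m \right)} = \frac{-498 + m}{m + \left(\left(m^{2} + m^{2}\right) + m\right)} = \frac{-498 + m}{m + \left(2 m^{2} + m\right)} = \frac{-498 + m}{m + \left(m + 2 m^{2}\right)} = \frac{-498 + m}{2 m + 2 m^{2}}$)
$\left(295721 + M{\left(195 \right)}\right) + l{\left(283,353 \right)} = \left(295721 + \frac{-498 + 195}{2 \cdot 195 \left(1 + 195\right)}\right) + \frac{1}{5} \cdot 283 = \left(295721 + \frac{1}{2} \cdot \frac{1}{195} \cdot \frac{1}{196} \left(-303\right)\right) + \frac{283}{5} = \left(295721 - \frac{101}{25480}\right) + \frac{283}{5} = \frac{7534970979}{25480} + \frac{283}{5} = \frac{7536413147}{25480}$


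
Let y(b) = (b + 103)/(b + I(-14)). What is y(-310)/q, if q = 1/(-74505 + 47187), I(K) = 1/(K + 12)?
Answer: -18212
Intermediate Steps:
I(K) = 1/(12 + K)
y(b) = (103 + b)/(-½ + b) (y(b) = (b + 103)/(b + 1/(12 - 14)) = (103 + b)/(b + 1/(-2)) = (103 + b)/(b - ½) = (103 + b)/(-½ + b))
q = -1/27318 (q = 1/(-27318) = -1/27318 ≈ -3.6606e-5)
y(-310)/q = (2*(103 - 310)/(-1 + 2*(-310)))/(-1/27318) = (2*(-207)/(-1 - 620))*(-27318) = (2*(-207)/(-621))*(-27318) = (2*(-1/621)*(-207))*(-27318) = (⅔)*(-27318) = -18212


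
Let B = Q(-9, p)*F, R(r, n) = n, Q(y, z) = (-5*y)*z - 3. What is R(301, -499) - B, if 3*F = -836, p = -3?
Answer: -38955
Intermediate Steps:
Q(y, z) = -3 - 5*y*z (Q(y, z) = -5*y*z - 3 = -3 - 5*y*z)
F = -836/3 (F = (1/3)*(-836) = -836/3 ≈ -278.67)
B = 38456 (B = (-3 - 5*(-9)*(-3))*(-836/3) = (-3 - 135)*(-836/3) = -138*(-836/3) = 38456)
R(301, -499) - B = -499 - 1*38456 = -499 - 38456 = -38955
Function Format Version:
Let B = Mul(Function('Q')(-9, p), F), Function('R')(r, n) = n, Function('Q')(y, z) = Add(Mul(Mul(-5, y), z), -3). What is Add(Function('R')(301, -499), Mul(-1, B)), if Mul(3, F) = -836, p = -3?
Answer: -38955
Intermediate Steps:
Function('Q')(y, z) = Add(-3, Mul(-5, y, z)) (Function('Q')(y, z) = Add(Mul(-5, y, z), -3) = Add(-3, Mul(-5, y, z)))
F = Rational(-836, 3) (F = Mul(Rational(1, 3), -836) = Rational(-836, 3) ≈ -278.67)
B = 38456 (B = Mul(Add(-3, Mul(-5, -9, -3)), Rational(-836, 3)) = Mul(Add(-3, -135), Rational(-836, 3)) = Mul(-138, Rational(-836, 3)) = 38456)
Add(Function('R')(301, -499), Mul(-1, B)) = Add(-499, Mul(-1, 38456)) = Add(-499, -38456) = -38955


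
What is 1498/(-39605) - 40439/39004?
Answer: -237144941/220679060 ≈ -1.0746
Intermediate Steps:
1498/(-39605) - 40439/39004 = 1498*(-1/39605) - 40439*1/39004 = -1498/39605 - 5777/5572 = -237144941/220679060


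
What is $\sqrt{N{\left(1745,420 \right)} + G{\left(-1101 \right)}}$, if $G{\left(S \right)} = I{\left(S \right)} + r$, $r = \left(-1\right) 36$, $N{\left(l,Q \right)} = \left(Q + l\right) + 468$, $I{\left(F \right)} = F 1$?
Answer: $2 \sqrt{374} \approx 38.678$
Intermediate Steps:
$I{\left(F \right)} = F$
$N{\left(l,Q \right)} = 468 + Q + l$
$r = -36$
$G{\left(S \right)} = -36 + S$ ($G{\left(S \right)} = S - 36 = -36 + S$)
$\sqrt{N{\left(1745,420 \right)} + G{\left(-1101 \right)}} = \sqrt{\left(468 + 420 + 1745\right) - 1137} = \sqrt{2633 - 1137} = \sqrt{1496} = 2 \sqrt{374}$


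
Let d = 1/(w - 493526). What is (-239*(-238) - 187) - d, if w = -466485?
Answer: 54427823646/960011 ≈ 56695.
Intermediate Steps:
d = -1/960011 (d = 1/(-466485 - 493526) = 1/(-960011) = -1/960011 ≈ -1.0417e-6)
(-239*(-238) - 187) - d = (-239*(-238) - 187) - 1*(-1/960011) = (56882 - 187) + 1/960011 = 56695 + 1/960011 = 54427823646/960011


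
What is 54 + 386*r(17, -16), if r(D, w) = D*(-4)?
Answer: -26194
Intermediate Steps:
r(D, w) = -4*D
54 + 386*r(17, -16) = 54 + 386*(-4*17) = 54 + 386*(-68) = 54 - 26248 = -26194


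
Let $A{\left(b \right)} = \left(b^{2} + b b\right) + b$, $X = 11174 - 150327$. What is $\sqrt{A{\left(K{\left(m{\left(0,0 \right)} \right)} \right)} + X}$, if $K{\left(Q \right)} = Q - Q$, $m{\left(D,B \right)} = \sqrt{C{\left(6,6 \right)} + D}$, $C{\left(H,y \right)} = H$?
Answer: $i \sqrt{139153} \approx 373.03 i$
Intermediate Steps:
$m{\left(D,B \right)} = \sqrt{6 + D}$
$K{\left(Q \right)} = 0$
$X = -139153$
$A{\left(b \right)} = b + 2 b^{2}$ ($A{\left(b \right)} = \left(b^{2} + b^{2}\right) + b = 2 b^{2} + b = b + 2 b^{2}$)
$\sqrt{A{\left(K{\left(m{\left(0,0 \right)} \right)} \right)} + X} = \sqrt{0 \left(1 + 2 \cdot 0\right) - 139153} = \sqrt{0 \left(1 + 0\right) - 139153} = \sqrt{0 \cdot 1 - 139153} = \sqrt{0 - 139153} = \sqrt{-139153} = i \sqrt{139153}$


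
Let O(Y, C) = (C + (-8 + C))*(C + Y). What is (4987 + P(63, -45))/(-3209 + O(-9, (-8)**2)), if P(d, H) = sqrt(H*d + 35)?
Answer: 4987/3391 + 20*I*sqrt(7)/3391 ≈ 1.4707 + 0.015605*I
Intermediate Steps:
P(d, H) = sqrt(35 + H*d)
O(Y, C) = (-8 + 2*C)*(C + Y)
(4987 + P(63, -45))/(-3209 + O(-9, (-8)**2)) = (4987 + sqrt(35 - 45*63))/(-3209 + (-8*(-8)**2 - 8*(-9) + 2*((-8)**2)**2 + 2*(-8)**2*(-9))) = (4987 + sqrt(35 - 2835))/(-3209 + (-8*64 + 72 + 2*64**2 + 2*64*(-9))) = (4987 + sqrt(-2800))/(-3209 + (-512 + 72 + 2*4096 - 1152)) = (4987 + 20*I*sqrt(7))/(-3209 + (-512 + 72 + 8192 - 1152)) = (4987 + 20*I*sqrt(7))/(-3209 + 6600) = (4987 + 20*I*sqrt(7))/3391 = (4987 + 20*I*sqrt(7))*(1/3391) = 4987/3391 + 20*I*sqrt(7)/3391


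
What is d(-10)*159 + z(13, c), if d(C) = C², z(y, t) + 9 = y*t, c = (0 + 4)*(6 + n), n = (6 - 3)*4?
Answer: 16827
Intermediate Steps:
n = 12 (n = 3*4 = 12)
c = 72 (c = (0 + 4)*(6 + 12) = 4*18 = 72)
z(y, t) = -9 + t*y (z(y, t) = -9 + y*t = -9 + t*y)
d(-10)*159 + z(13, c) = (-10)²*159 + (-9 + 72*13) = 100*159 + (-9 + 936) = 15900 + 927 = 16827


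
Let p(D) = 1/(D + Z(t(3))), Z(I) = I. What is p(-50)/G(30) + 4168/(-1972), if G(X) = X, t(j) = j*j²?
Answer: -719473/340170 ≈ -2.1150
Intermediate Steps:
t(j) = j³
p(D) = 1/(27 + D) (p(D) = 1/(D + 3³) = 1/(D + 27) = 1/(27 + D))
p(-50)/G(30) + 4168/(-1972) = 1/((27 - 50)*30) + 4168/(-1972) = (1/30)/(-23) + 4168*(-1/1972) = -1/23*1/30 - 1042/493 = -1/690 - 1042/493 = -719473/340170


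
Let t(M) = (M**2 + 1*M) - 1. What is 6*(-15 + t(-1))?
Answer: -96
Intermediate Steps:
t(M) = -1 + M + M**2 (t(M) = (M**2 + M) - 1 = (M + M**2) - 1 = -1 + M + M**2)
6*(-15 + t(-1)) = 6*(-15 + (-1 - 1 + (-1)**2)) = 6*(-15 + (-1 - 1 + 1)) = 6*(-15 - 1) = 6*(-16) = -96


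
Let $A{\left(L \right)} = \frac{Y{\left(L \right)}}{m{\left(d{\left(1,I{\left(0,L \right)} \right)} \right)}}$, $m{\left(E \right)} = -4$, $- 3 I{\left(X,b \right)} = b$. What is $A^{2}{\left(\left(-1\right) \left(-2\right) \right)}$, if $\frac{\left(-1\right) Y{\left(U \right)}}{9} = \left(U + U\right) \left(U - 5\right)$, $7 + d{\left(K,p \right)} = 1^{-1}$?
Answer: $729$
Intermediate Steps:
$I{\left(X,b \right)} = - \frac{b}{3}$
$d{\left(K,p \right)} = -6$ ($d{\left(K,p \right)} = -7 + 1^{-1} = -7 + 1 = -6$)
$Y{\left(U \right)} = - 18 U \left(-5 + U\right)$ ($Y{\left(U \right)} = - 9 \left(U + U\right) \left(U - 5\right) = - 9 \cdot 2 U \left(-5 + U\right) = - 18 U \left(-5 + U\right)$)
$A{\left(L \right)} = - \frac{9 L \left(5 - L\right)}{2}$ ($A{\left(L \right)} = \frac{18 L \left(5 - L\right)}{-4} = 18 L \left(5 - L\right) \left(- \frac{1}{4}\right) = - \frac{9 L \left(5 - L\right)}{2}$)
$A^{2}{\left(\left(-1\right) \left(-2\right) \right)} = \left(\frac{9 \left(\left(-1\right) \left(-2\right)\right) \left(-5 - -2\right)}{2}\right)^{2} = \left(\frac{9}{2} \cdot 2 \left(-5 + 2\right)\right)^{2} = \left(\frac{9}{2} \cdot 2 \left(-3\right)\right)^{2} = \left(-27\right)^{2} = 729$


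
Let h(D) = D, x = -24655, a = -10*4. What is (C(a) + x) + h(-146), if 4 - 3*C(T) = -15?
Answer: -74384/3 ≈ -24795.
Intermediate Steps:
a = -40
C(T) = 19/3 (C(T) = 4/3 - ⅓*(-15) = 4/3 + 5 = 19/3)
(C(a) + x) + h(-146) = (19/3 - 24655) - 146 = -73946/3 - 146 = -74384/3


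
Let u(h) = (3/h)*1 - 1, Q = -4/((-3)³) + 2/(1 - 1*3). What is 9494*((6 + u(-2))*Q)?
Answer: -764267/27 ≈ -28306.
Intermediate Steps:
Q = -23/27 (Q = -4/(-27) + 2/(1 - 3) = -4*(-1/27) + 2/(-2) = 4/27 + 2*(-½) = 4/27 - 1 = -23/27 ≈ -0.85185)
u(h) = -1 + 3/h (u(h) = 3/h - 1 = -1 + 3/h)
9494*((6 + u(-2))*Q) = 9494*((6 + (3 - 1*(-2))/(-2))*(-23/27)) = 9494*((6 - (3 + 2)/2)*(-23/27)) = 9494*((6 - ½*5)*(-23/27)) = 9494*((6 - 5/2)*(-23/27)) = 9494*((7/2)*(-23/27)) = 9494*(-161/54) = -764267/27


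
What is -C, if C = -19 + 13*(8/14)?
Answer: 81/7 ≈ 11.571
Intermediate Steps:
C = -81/7 (C = -19 + 13*(8*(1/14)) = -19 + 13*(4/7) = -19 + 52/7 = -81/7 ≈ -11.571)
-C = -1*(-81/7) = 81/7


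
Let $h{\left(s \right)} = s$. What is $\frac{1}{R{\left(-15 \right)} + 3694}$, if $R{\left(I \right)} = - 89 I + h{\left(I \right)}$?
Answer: $\frac{1}{5014} \approx 0.00019944$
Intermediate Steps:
$R{\left(I \right)} = - 88 I$ ($R{\left(I \right)} = - 89 I + I = - 88 I$)
$\frac{1}{R{\left(-15 \right)} + 3694} = \frac{1}{\left(-88\right) \left(-15\right) + 3694} = \frac{1}{1320 + 3694} = \frac{1}{5014}$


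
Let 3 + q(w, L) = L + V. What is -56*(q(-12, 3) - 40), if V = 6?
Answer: 1904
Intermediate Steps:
q(w, L) = 3 + L (q(w, L) = -3 + (L + 6) = -3 + (6 + L) = 3 + L)
-56*(q(-12, 3) - 40) = -56*((3 + 3) - 40) = -56*(6 - 40) = -56*(-34) = 1904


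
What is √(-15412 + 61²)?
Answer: 3*I*√1299 ≈ 108.12*I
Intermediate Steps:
√(-15412 + 61²) = √(-15412 + 3721) = √(-11691) = 3*I*√1299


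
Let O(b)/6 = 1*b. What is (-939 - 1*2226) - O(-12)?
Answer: -3093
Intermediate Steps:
O(b) = 6*b (O(b) = 6*(1*b) = 6*b)
(-939 - 1*2226) - O(-12) = (-939 - 1*2226) - 6*(-12) = (-939 - 2226) - 1*(-72) = -3165 + 72 = -3093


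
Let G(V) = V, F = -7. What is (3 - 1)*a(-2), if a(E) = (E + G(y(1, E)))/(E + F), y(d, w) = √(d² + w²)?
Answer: 4/9 - 2*√5/9 ≈ -0.052460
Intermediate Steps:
a(E) = (E + √(1 + E²))/(-7 + E) (a(E) = (E + √(1² + E²))/(E - 7) = (E + √(1 + E²))/(-7 + E))
(3 - 1)*a(-2) = (3 - 1)*((-2 + √(1 + (-2)²))/(-7 - 2)) = 2*((-2 + √(1 + 4))/(-9)) = 2*(-(-2 + √5)/9) = 2*(2/9 - √5/9) = 4/9 - 2*√5/9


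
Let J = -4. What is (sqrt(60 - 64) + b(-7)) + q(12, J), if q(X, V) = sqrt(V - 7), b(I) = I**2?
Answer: 49 + 2*I + I*sqrt(11) ≈ 49.0 + 5.3166*I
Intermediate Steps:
q(X, V) = sqrt(-7 + V)
(sqrt(60 - 64) + b(-7)) + q(12, J) = (sqrt(60 - 64) + (-7)**2) + sqrt(-7 - 4) = (sqrt(-4) + 49) + sqrt(-11) = (2*I + 49) + I*sqrt(11) = (49 + 2*I) + I*sqrt(11) = 49 + 2*I + I*sqrt(11)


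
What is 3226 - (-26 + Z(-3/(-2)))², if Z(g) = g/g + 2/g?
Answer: 23993/9 ≈ 2665.9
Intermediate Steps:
Z(g) = 1 + 2/g
3226 - (-26 + Z(-3/(-2)))² = 3226 - (-26 + (2 - 3/(-2))/((-3/(-2))))² = 3226 - (-26 + (2 - 3*(-½))/((-3*(-½))))² = 3226 - (-26 + (2 + 3/2)/(3/2))² = 3226 - (-26 + (⅔)*(7/2))² = 3226 - (-26 + 7/3)² = 3226 - (-71/3)² = 3226 - 1*5041/9 = 3226 - 5041/9 = 23993/9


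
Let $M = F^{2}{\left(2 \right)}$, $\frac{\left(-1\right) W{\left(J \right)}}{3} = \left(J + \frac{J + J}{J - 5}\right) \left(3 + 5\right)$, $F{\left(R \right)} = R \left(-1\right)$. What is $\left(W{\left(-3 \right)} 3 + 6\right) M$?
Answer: $672$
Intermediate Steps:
$F{\left(R \right)} = - R$
$W{\left(J \right)} = - 24 J - \frac{48 J}{-5 + J}$ ($W{\left(J \right)} = - 3 \left(J + \frac{J + J}{J - 5}\right) \left(3 + 5\right) = - 3 \left(J + \frac{2 J}{-5 + J}\right) 8 = - 3 \left(8 J + \frac{16 J}{-5 + J}\right) = - 24 J - \frac{48 J}{-5 + J}$)
$M = 4$ ($M = \left(\left(-1\right) 2\right)^{2} = \left(-2\right)^{2} = 4$)
$\left(W{\left(-3 \right)} 3 + 6\right) M = \left(24 \left(-3\right) \frac{1}{-5 - 3} \left(3 - -3\right) 3 + 6\right) 4 = \left(24 \left(-3\right) \frac{1}{-8} \left(3 + 3\right) 3 + 6\right) 4 = \left(24 \left(-3\right) \left(- \frac{1}{8}\right) 6 \cdot 3 + 6\right) 4 = \left(54 \cdot 3 + 6\right) 4 = \left(162 + 6\right) 4 = 168 \cdot 4 = 672$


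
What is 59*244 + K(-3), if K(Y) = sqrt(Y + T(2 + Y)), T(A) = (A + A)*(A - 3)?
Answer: 14396 + sqrt(5) ≈ 14398.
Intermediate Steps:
T(A) = 2*A*(-3 + A) (T(A) = (2*A)*(-3 + A) = 2*A*(-3 + A))
K(Y) = sqrt(Y + 2*(-1 + Y)*(2 + Y)) (K(Y) = sqrt(Y + 2*(2 + Y)*(-3 + (2 + Y))) = sqrt(Y + 2*(2 + Y)*(-1 + Y)) = sqrt(Y + 2*(-1 + Y)*(2 + Y)))
59*244 + K(-3) = 59*244 + sqrt(-3 + 2*(-1 - 3)*(2 - 3)) = 14396 + sqrt(-3 + 2*(-4)*(-1)) = 14396 + sqrt(-3 + 8) = 14396 + sqrt(5)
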